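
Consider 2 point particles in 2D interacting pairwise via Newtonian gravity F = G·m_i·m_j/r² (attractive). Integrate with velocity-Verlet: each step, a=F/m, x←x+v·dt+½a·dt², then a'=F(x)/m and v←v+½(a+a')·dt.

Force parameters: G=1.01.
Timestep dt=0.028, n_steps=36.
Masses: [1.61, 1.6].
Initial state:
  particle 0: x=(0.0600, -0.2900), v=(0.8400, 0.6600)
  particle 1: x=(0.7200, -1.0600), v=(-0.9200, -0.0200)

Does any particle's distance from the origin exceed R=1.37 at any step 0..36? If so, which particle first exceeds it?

step 0: x0=(0.0600, -0.2900) x1=(0.7200, -1.0600)
step 1: x0=(0.0839, -0.2720) x1=(0.6938, -1.0601)
step 2: x0=(0.1086, -0.2550) x1=(0.6669, -1.0592)
step 3: x0=(0.1341, -0.2391) x1=(0.6392, -1.0571)
step 4: x0=(0.1603, -0.2243) x1=(0.6107, -1.0540)
step 5: x0=(0.1871, -0.2108) x1=(0.5816, -1.0495)
step 6: x0=(0.2146, -0.1986) x1=(0.5519, -1.0437)
step 7: x0=(0.2426, -0.1879) x1=(0.5216, -1.0365)
step 8: x0=(0.2712, -0.1787) x1=(0.4908, -1.0278)
step 9: x0=(0.3001, -0.1710) x1=(0.4595, -1.0174)
step 10: x0=(0.3294, -0.1651) x1=(0.4280, -1.0054)
step 11: x0=(0.3589, -0.1608) x1=(0.3962, -0.9916)
step 12: x0=(0.3885, -0.1585) x1=(0.3644, -0.9759)
step 13: x0=(0.4180, -0.1580) x1=(0.3326, -0.9584)
step 14: x0=(0.4473, -0.1594) x1=(0.3010, -0.9389)
step 15: x0=(0.4762, -0.1629) x1=(0.2698, -0.9174)
step 16: x0=(0.5046, -0.1683) x1=(0.2392, -0.8939)
step 17: x0=(0.5322, -0.1758) x1=(0.2092, -0.8683)
step 18: x0=(0.5590, -0.1852) x1=(0.1803, -0.8409)
step 19: x0=(0.5846, -0.1965) x1=(0.1524, -0.8114)
step 20: x0=(0.6089, -0.2096) x1=(0.1258, -0.7802)
step 21: x0=(0.6318, -0.2245) x1=(0.1007, -0.7472)
step 22: x0=(0.6530, -0.2410) x1=(0.0772, -0.7126)
step 23: x0=(0.6725, -0.2589) x1=(0.0555, -0.6765)
step 24: x0=(0.6901, -0.2781) x1=(0.0357, -0.6391)
step 25: x0=(0.7057, -0.2984) x1=(0.0179, -0.6007)
step 26: x0=(0.7193, -0.3196) x1=(0.0022, -0.5613)
step 27: x0=(0.7307, -0.3415) x1=(-0.0114, -0.5212)
step 28: x0=(0.7401, -0.3639) x1=(-0.0229, -0.4806)
step 29: x0=(0.7473, -0.3867) x1=(-0.0323, -0.4397)
step 30: x0=(0.7525, -0.4096) x1=(-0.0396, -0.3986)
step 31: x0=(0.7556, -0.4324) x1=(-0.0448, -0.3576)
step 32: x0=(0.7568, -0.4551) x1=(-0.0481, -0.3167)
step 33: x0=(0.7561, -0.4775) x1=(-0.0495, -0.2762)
step 34: x0=(0.7537, -0.4994) x1=(-0.0492, -0.2361)
step 35: x0=(0.7495, -0.5207) x1=(-0.0471, -0.1966)
step 36: x0=(0.7438, -0.5414) x1=(-0.0434, -0.1577)

no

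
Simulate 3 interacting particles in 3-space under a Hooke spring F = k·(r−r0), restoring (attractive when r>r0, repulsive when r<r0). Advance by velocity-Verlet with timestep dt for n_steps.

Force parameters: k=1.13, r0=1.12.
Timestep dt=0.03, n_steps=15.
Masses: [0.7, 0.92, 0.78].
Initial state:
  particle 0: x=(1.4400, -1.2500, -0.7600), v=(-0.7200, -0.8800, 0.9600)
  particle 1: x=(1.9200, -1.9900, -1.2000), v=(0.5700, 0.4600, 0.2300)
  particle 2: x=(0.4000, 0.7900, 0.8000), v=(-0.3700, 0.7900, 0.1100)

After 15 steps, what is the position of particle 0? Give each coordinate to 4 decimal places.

step 0: x0=(1.4400, -1.2500, -0.7600) x1=(1.9200, -1.9900, -1.2000) x2=(0.4000, 0.7900, 0.8000)
step 1: x0=(1.4179, -1.2754, -0.7305) x1=(1.9365, -1.9752, -1.1924) x2=(0.3900, 0.8116, 0.8018)
step 2: x0=(1.3948, -1.2989, -0.6995) x1=(1.9520, -1.9583, -1.1832) x2=(0.3822, 0.8291, 0.8005)
step 3: x0=(1.3707, -1.3205, -0.6672) x1=(1.9663, -1.9394, -1.1726) x2=(0.3767, 0.8423, 0.7963)
step 4: x0=(1.3457, -1.3400, -0.6335) x1=(1.9794, -1.9183, -1.1606) x2=(0.3733, 0.8513, 0.7891)
step 5: x0=(1.3197, -1.3575, -0.5985) x1=(1.9914, -1.8952, -1.1471) x2=(0.3722, 0.8561, 0.7791)
step 6: x0=(1.2928, -1.3730, -0.5622) x1=(2.0022, -1.8701, -1.1322) x2=(0.3734, 0.8566, 0.7662)
step 7: x0=(1.2650, -1.3866, -0.5247) x1=(2.0117, -1.8428, -1.1158) x2=(0.3767, 0.8530, 0.7505)
step 8: x0=(1.2363, -1.3982, -0.4860) x1=(2.0201, -1.8136, -1.0981) x2=(0.3821, 0.8451, 0.7322)
step 9: x0=(1.2070, -1.4078, -0.4463) x1=(2.0273, -1.7823, -1.0790) x2=(0.3897, 0.8332, 0.7113)
step 10: x0=(1.1769, -1.4156, -0.4056) x1=(2.0333, -1.7491, -1.0586) x2=(0.3994, 0.8173, 0.6879)
step 11: x0=(1.1461, -1.4215, -0.3640) x1=(2.0380, -1.7139, -1.0368) x2=(0.4111, 0.7974, 0.6622)
step 12: x0=(1.1148, -1.4257, -0.3216) x1=(2.0414, -1.6768, -1.0137) x2=(0.4248, 0.7736, 0.6342)
step 13: x0=(1.0831, -1.4280, -0.2784) x1=(2.0437, -1.6379, -0.9894) x2=(0.4404, 0.7462, 0.6042)
step 14: x0=(1.0509, -1.4288, -0.2347) x1=(2.0446, -1.5973, -0.9639) x2=(0.4578, 0.7152, 0.5721)
step 15: x0=(1.0184, -1.4278, -0.1904) x1=(2.0444, -1.5549, -0.9372) x2=(0.4769, 0.6807, 0.5381)

(1.0184, -1.4278, -0.1904)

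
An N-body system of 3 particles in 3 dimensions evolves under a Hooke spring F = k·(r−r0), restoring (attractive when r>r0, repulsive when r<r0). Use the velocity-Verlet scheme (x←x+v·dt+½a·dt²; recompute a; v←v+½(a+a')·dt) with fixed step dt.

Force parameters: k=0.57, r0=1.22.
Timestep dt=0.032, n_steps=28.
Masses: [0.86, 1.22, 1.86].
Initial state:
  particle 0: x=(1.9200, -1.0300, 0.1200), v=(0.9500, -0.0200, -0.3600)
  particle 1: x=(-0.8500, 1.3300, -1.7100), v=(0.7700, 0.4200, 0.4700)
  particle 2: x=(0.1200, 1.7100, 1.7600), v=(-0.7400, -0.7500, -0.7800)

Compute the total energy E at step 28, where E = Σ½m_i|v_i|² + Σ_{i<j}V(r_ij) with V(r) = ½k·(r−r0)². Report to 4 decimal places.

step 0: x0=(1.9200, -1.0300, 0.1200) x1=(-0.8500, 1.3300, -1.7100) x2=(0.1200, 1.7100, 1.7600)
step 1: x0=(1.9493, -1.0295, 0.1084) x1=(-0.8247, 1.3431, -1.6941) x2=(0.0964, 1.6857, 1.7345)
step 2: x0=(1.9765, -1.0266, 0.0967) x1=(-0.7983, 1.3555, -1.6765) x2=(0.0730, 1.6607, 1.7080)
step 3: x0=(2.0015, -1.0213, 0.0849) x1=(-0.7706, 1.3672, -1.6573) x2=(0.0498, 1.6351, 1.6804)
step 4: x0=(2.0243, -1.0137, 0.0730) x1=(-0.7417, 1.3782, -1.6364) x2=(0.0269, 1.6089, 1.6518)
step 5: x0=(2.0449, -1.0038, 0.0610) x1=(-0.7117, 1.3885, -1.6140) x2=(0.0042, 1.5821, 1.6222)
step 6: x0=(2.0633, -0.9916, 0.0489) x1=(-0.6806, 1.3980, -1.5901) x2=(-0.0181, 1.5547, 1.5917)
step 7: x0=(2.0794, -0.9772, 0.0367) x1=(-0.6483, 1.4068, -1.5646) x2=(-0.0402, 1.5268, 1.5602)
step 8: x0=(2.0933, -0.9604, 0.0244) x1=(-0.6150, 1.4149, -1.5377) x2=(-0.0620, 1.4983, 1.5278)
step 9: x0=(2.1049, -0.9415, 0.0121) x1=(-0.5806, 1.4221, -1.5094) x2=(-0.0834, 1.4693, 1.4945)
step 10: x0=(2.1144, -0.9204, -0.0002) x1=(-0.5451, 1.4286, -1.4797) x2=(-0.1045, 1.4398, 1.4603)
step 11: x0=(2.1216, -0.8971, -0.0126) x1=(-0.5087, 1.4344, -1.4487) x2=(-0.1251, 1.4098, 1.4253)
step 12: x0=(2.1266, -0.8718, -0.0250) x1=(-0.4713, 1.4394, -1.4165) x2=(-0.1454, 1.3793, 1.3895)
step 13: x0=(2.1294, -0.8444, -0.0374) x1=(-0.4330, 1.4436, -1.3830) x2=(-0.1653, 1.3484, 1.3528)
step 14: x0=(2.1300, -0.8150, -0.0498) x1=(-0.3938, 1.4471, -1.3484) x2=(-0.1848, 1.3171, 1.3154)
step 15: x0=(2.1285, -0.7836, -0.0623) x1=(-0.3538, 1.4498, -1.3127) x2=(-0.2038, 1.2853, 1.2773)
step 16: x0=(2.1249, -0.7504, -0.0746) x1=(-0.3129, 1.4517, -1.2759) x2=(-0.2224, 1.2532, 1.2385)
step 17: x0=(2.1192, -0.7153, -0.0870) x1=(-0.2713, 1.4530, -1.2381) x2=(-0.2405, 1.2207, 1.1990)
step 18: x0=(2.1114, -0.6784, -0.0993) x1=(-0.2289, 1.4535, -1.1994) x2=(-0.2582, 1.1878, 1.1589)
step 19: x0=(2.1016, -0.6398, -0.1115) x1=(-0.1858, 1.4533, -1.1598) x2=(-0.2754, 1.1546, 1.1182)
step 20: x0=(2.0898, -0.5996, -0.1237) x1=(-0.1420, 1.4524, -1.1194) x2=(-0.2921, 1.1211, 1.0768)
step 21: x0=(2.0761, -0.5578, -0.1358) x1=(-0.0976, 1.4508, -1.0782) x2=(-0.3084, 1.0873, 1.0350)
step 22: x0=(2.0605, -0.5145, -0.1477) x1=(-0.0526, 1.4486, -1.0363) x2=(-0.3241, 1.0533, 0.9926)
step 23: x0=(2.0431, -0.4697, -0.1596) x1=(-0.0071, 1.4457, -0.9937) x2=(-0.3394, 1.0190, 0.9498)
step 24: x0=(2.0239, -0.4236, -0.1714) x1=(0.0389, 1.4422, -0.9506) x2=(-0.3542, 0.9845, 0.9065)
step 25: x0=(2.0030, -0.3762, -0.1830) x1=(0.0854, 1.4381, -0.9069) x2=(-0.3685, 0.9498, 0.8628)
step 26: x0=(1.9804, -0.3276, -0.1945) x1=(0.1324, 1.4335, -0.8627) x2=(-0.3823, 0.9149, 0.8187)
step 27: x0=(1.9562, -0.2778, -0.2058) x1=(0.1797, 1.4283, -0.8180) x2=(-0.3956, 0.8798, 0.7742)
step 28: x0=(1.9305, -0.2271, -0.2170) x1=(0.2274, 1.4226, -0.7730) x2=(-0.4085, 0.8446, 0.7294)
step 0 velocities: v0=(0.9500, -0.0200, -0.3600) v1=(0.7700, 0.4200, 0.4700) v2=(-0.7400, -0.7500, -0.7800)
step 0: KE=2.6462, PE=5.6706, E=8.3168
step 28 velocities: v0=(-0.8256, 1.6018, -0.3467) v1=(1.4952, -0.1851, 1.4126) v2=(-0.3947, -1.1030, -1.4044)
step 28: KE=7.1605, PE=1.1551, E=8.3155

8.3155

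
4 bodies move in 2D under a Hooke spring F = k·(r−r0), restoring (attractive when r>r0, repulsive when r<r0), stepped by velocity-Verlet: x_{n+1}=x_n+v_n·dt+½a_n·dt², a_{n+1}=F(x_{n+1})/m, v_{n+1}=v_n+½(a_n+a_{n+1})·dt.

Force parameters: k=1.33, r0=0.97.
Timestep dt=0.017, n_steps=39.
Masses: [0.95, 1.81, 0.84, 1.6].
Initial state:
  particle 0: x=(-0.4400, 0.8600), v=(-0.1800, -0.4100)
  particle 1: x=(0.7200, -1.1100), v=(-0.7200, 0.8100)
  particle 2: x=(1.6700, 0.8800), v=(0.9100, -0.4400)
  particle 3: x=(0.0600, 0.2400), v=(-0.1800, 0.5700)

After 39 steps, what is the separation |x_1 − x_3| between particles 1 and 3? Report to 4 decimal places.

step 0: x0=(-0.4400, 0.8600) x1=(0.7200, -1.1100) x2=(1.6700, 0.8800) x3=(0.0600, 0.2400)
step 1: x0=(-0.4427, 0.8528) x1=(0.7077, -1.0959) x2=(1.6849, 0.8722) x3=(0.0571, 0.2497)
step 2: x0=(-0.4447, 0.8453) x1=(0.6954, -1.0813) x2=(1.6987, 0.8638) x3=(0.0544, 0.2592)
step 3: x0=(-0.4461, 0.8373) x1=(0.6830, -1.0661) x2=(1.7114, 0.8547) x3=(0.0520, 0.2687)
step 4: x0=(-0.4468, 0.8290) x1=(0.6705, -1.0504) x2=(1.7230, 0.8450) x3=(0.0498, 0.2781)
step 5: x0=(-0.4468, 0.8204) x1=(0.6579, -1.0341) x2=(1.7334, 0.8348) x3=(0.0479, 0.2874)
step 6: x0=(-0.4461, 0.8114) x1=(0.6454, -1.0173) x2=(1.7426, 0.8239) x3=(0.0463, 0.2966)
step 7: x0=(-0.4447, 0.8021) x1=(0.6328, -1.0000) x2=(1.7506, 0.8125) x3=(0.0450, 0.3058)
step 8: x0=(-0.4427, 0.7925) x1=(0.6201, -0.9821) x2=(1.7574, 0.8005) x3=(0.0439, 0.3148)
step 9: x0=(-0.4401, 0.7826) x1=(0.6074, -0.9638) x2=(1.7630, 0.7879) x3=(0.0432, 0.3238)
step 10: x0=(-0.4368, 0.7723) x1=(0.5947, -0.9450) x2=(1.7675, 0.7749) x3=(0.0427, 0.3326)
step 11: x0=(-0.4330, 0.7619) x1=(0.5820, -0.9257) x2=(1.7707, 0.7613) x3=(0.0425, 0.3414)
step 12: x0=(-0.4285, 0.7511) x1=(0.5693, -0.9060) x2=(1.7727, 0.7472) x3=(0.0425, 0.3500)
step 13: x0=(-0.4234, 0.7402) x1=(0.5566, -0.8859) x2=(1.7735, 0.7327) x3=(0.0429, 0.3586)
step 14: x0=(-0.4177, 0.7290) x1=(0.5438, -0.8653) x2=(1.7730, 0.7176) x3=(0.0436, 0.3670)
step 15: x0=(-0.4115, 0.7175) x1=(0.5311, -0.8443) x2=(1.7714, 0.7022) x3=(0.0445, 0.3754)
step 16: x0=(-0.4047, 0.7059) x1=(0.5184, -0.8229) x2=(1.7686, 0.6863) x3=(0.0458, 0.3837)
step 17: x0=(-0.3975, 0.6941) x1=(0.5057, -0.8012) x2=(1.7646, 0.6700) x3=(0.0473, 0.3918)
step 18: x0=(-0.3897, 0.6821) x1=(0.4931, -0.7791) x2=(1.7594, 0.6533) x3=(0.0491, 0.3999)
step 19: x0=(-0.3814, 0.6700) x1=(0.4804, -0.7566) x2=(1.7530, 0.6363) x3=(0.0513, 0.4078)
step 20: x0=(-0.3727, 0.6577) x1=(0.4678, -0.7338) x2=(1.7455, 0.6189) x3=(0.0537, 0.4157)
step 21: x0=(-0.3636, 0.6452) x1=(0.4553, -0.7108) x2=(1.7368, 0.6012) x3=(0.0564, 0.4235)
step 22: x0=(-0.3540, 0.6327) x1=(0.4428, -0.6874) x2=(1.7270, 0.5832) x3=(0.0594, 0.4312)
step 23: x0=(-0.3441, 0.6200) x1=(0.4303, -0.6637) x2=(1.7161, 0.5648) x3=(0.0627, 0.4388)
step 24: x0=(-0.3338, 0.6072) x1=(0.4179, -0.6398) x2=(1.7042, 0.5463) x3=(0.0663, 0.4463)
step 25: x0=(-0.3232, 0.5943) x1=(0.4055, -0.6157) x2=(1.6911, 0.5274) x3=(0.0702, 0.4538)
step 26: x0=(-0.3122, 0.5813) x1=(0.3932, -0.5914) x2=(1.6771, 0.5084) x3=(0.0744, 0.4611)
step 27: x0=(-0.3010, 0.5682) x1=(0.3810, -0.5668) x2=(1.6620, 0.4891) x3=(0.0789, 0.4684)
step 28: x0=(-0.2896, 0.5551) x1=(0.3689, -0.5421) x2=(1.6460, 0.4697) x3=(0.0837, 0.4757)
step 29: x0=(-0.2779, 0.5418) x1=(0.3568, -0.5172) x2=(1.6290, 0.4501) x3=(0.0887, 0.4829)
step 30: x0=(-0.2660, 0.5285) x1=(0.3448, -0.4922) x2=(1.6111, 0.4303) x3=(0.0941, 0.4900)
step 31: x0=(-0.2540, 0.5151) x1=(0.3328, -0.4670) x2=(1.5923, 0.4105) x3=(0.0997, 0.4972)
step 32: x0=(-0.2418, 0.5017) x1=(0.3210, -0.4418) x2=(1.5726, 0.3905) x3=(0.1056, 0.5043)
step 33: x0=(-0.2295, 0.4882) x1=(0.3092, -0.4164) x2=(1.5522, 0.3704) x3=(0.1118, 0.5114)
step 34: x0=(-0.2171, 0.4746) x1=(0.2975, -0.3910) x2=(1.5309, 0.3502) x3=(0.1182, 0.5185)
step 35: x0=(-0.2046, 0.4610) x1=(0.2859, -0.3656) x2=(1.5089, 0.3300) x3=(0.1249, 0.5256)
step 36: x0=(-0.1921, 0.4473) x1=(0.2743, -0.3401) x2=(1.4862, 0.3097) x3=(0.1318, 0.5327)
step 37: x0=(-0.1795, 0.4335) x1=(0.2629, -0.3146) x2=(1.4628, 0.2894) x3=(0.1390, 0.5399)
step 38: x0=(-0.1670, 0.4196) x1=(0.2515, -0.2891) x2=(1.4388, 0.2691) x3=(0.1464, 0.5472)
step 39: x0=(-0.1544, 0.4057) x1=(0.2402, -0.2636) x2=(1.4142, 0.2488) x3=(0.1540, 0.5545)

0.8226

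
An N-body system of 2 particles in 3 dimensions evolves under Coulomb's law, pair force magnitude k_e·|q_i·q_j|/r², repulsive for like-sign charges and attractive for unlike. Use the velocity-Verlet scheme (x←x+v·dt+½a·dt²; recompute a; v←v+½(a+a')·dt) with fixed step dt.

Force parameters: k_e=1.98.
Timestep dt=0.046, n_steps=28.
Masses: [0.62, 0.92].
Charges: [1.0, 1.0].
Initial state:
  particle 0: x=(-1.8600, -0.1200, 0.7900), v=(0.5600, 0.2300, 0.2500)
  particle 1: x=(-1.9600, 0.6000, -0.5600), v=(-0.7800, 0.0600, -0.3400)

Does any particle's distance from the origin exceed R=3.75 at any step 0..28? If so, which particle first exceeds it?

no

step 0: x0=(-1.8600, -0.1200, 0.7900) x1=(-1.9600, 0.6000, -0.5600)
step 1: x0=(-1.8341, -0.1101, 0.8028) x1=(-1.9959, 0.6032, -0.5765)
step 2: x0=(-1.8080, -0.1015, 0.8180) x1=(-2.0321, 0.6073, -0.5946)
step 3: x0=(-1.7815, -0.0940, 0.8355) x1=(-2.0685, 0.6121, -0.6144)
step 4: x0=(-1.7545, -0.0876, 0.8553) x1=(-2.1052, 0.6177, -0.6356)
step 5: x0=(-1.7271, -0.0822, 0.8772) x1=(-2.1422, 0.6240, -0.6582)
step 6: x0=(-1.6991, -0.0778, 0.9011) x1=(-2.1795, 0.6309, -0.6822)
step 7: x0=(-1.6706, -0.0741, 0.9268) x1=(-2.2173, 0.6383, -0.7074)
step 8: x0=(-1.6415, -0.0712, 0.9542) x1=(-2.2554, 0.6462, -0.7338)
step 9: x0=(-1.6118, -0.0690, 0.9832) x1=(-2.2940, 0.6546, -0.7612)
step 10: x0=(-1.5815, -0.0673, 1.0136) x1=(-2.3329, 0.6634, -0.7896)
step 11: x0=(-1.5507, -0.0662, 1.0454) x1=(-2.3721, 0.6726, -0.8189)
step 12: x0=(-1.5194, -0.0656, 1.0784) x1=(-2.4118, 0.6820, -0.8490)
step 13: x0=(-1.4875, -0.0655, 1.1125) x1=(-2.4518, 0.6918, -0.8799)
step 14: x0=(-1.4551, -0.0657, 1.1477) x1=(-2.4922, 0.7019, -0.9115)
step 15: x0=(-1.4222, -0.0663, 1.1839) x1=(-2.5328, 0.7122, -0.9438)
step 16: x0=(-1.3889, -0.0672, 1.2210) x1=(-2.5738, 0.7227, -0.9767)
step 17: x0=(-1.3551, -0.0685, 1.2589) x1=(-2.6151, 0.7334, -1.0101)
step 18: x0=(-1.3208, -0.0700, 1.2975) x1=(-2.6567, 0.7443, -1.0441)
step 19: x0=(-1.2862, -0.0717, 1.3369) x1=(-2.6986, 0.7554, -1.0785)
step 20: x0=(-1.2512, -0.0737, 1.3769) x1=(-2.7407, 0.7666, -1.1133)
step 21: x0=(-1.2158, -0.0758, 1.4176) x1=(-2.7830, 0.7779, -1.1486)
step 22: x0=(-1.1801, -0.0782, 1.4588) x1=(-2.8256, 0.7894, -1.1843)
step 23: x0=(-1.1441, -0.0807, 1.5005) x1=(-2.8684, 0.8010, -1.2203)
step 24: x0=(-1.1077, -0.0834, 1.5427) x1=(-2.9115, 0.8127, -1.2566)
step 25: x0=(-1.0711, -0.0863, 1.5854) x1=(-2.9547, 0.8245, -1.2933)
step 26: x0=(-1.0341, -0.0893, 1.6285) x1=(-2.9981, 0.8364, -1.3302)
step 27: x0=(-0.9969, -0.0924, 1.6721) x1=(-3.0417, 0.8484, -1.3675)
step 28: x0=(-0.9594, -0.0956, 1.7160) x1=(-3.0855, 0.8605, -1.4049)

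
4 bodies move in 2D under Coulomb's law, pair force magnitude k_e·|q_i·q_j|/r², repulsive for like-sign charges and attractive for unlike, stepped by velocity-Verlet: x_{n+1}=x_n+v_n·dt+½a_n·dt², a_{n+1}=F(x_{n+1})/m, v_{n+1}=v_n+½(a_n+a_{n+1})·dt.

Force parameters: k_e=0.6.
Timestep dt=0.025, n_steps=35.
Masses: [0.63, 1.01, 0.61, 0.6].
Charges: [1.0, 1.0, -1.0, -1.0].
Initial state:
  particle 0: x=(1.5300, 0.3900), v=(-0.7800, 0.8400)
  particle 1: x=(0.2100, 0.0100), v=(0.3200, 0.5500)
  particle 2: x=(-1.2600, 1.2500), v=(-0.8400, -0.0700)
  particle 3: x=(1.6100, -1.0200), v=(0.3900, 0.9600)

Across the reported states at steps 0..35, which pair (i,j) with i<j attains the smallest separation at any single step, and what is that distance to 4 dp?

pair (0,1), distance 0.9845

step 0: x0=(1.5300, 0.3900) x1=(0.2100, 0.0100) x2=(-1.2600, 1.2500) x3=(1.6100, -1.0200)
step 1: x0=(1.5106, 0.4109) x1=(0.2179, 0.0237) x2=(-1.2809, 1.2482) x3=(1.6197, -0.9958)
step 2: x0=(1.4915, 0.4316) x1=(0.2257, 0.0374) x2=(-1.3017, 1.2463) x3=(1.6292, -0.9712)
step 3: x0=(1.4727, 0.4522) x1=(0.2332, 0.0509) x2=(-1.3223, 1.2443) x3=(1.6386, -0.9462)
step 4: x0=(1.4542, 0.4725) x1=(0.2406, 0.0644) x2=(-1.3427, 1.2422) x3=(1.6477, -0.9207)
step 5: x0=(1.4360, 0.4927) x1=(0.2478, 0.0778) x2=(-1.3630, 1.2401) x3=(1.6567, -0.8949)
step 6: x0=(1.4181, 0.5128) x1=(0.2548, 0.0912) x2=(-1.3831, 1.2378) x3=(1.6656, -0.8687)
step 7: x0=(1.4006, 0.5327) x1=(0.2616, 0.1044) x2=(-1.4031, 1.2355) x3=(1.6742, -0.8420)
step 8: x0=(1.3834, 0.5525) x1=(0.2682, 0.1175) x2=(-1.4229, 1.2331) x3=(1.6826, -0.8150)
step 9: x0=(1.3667, 0.5721) x1=(0.2746, 0.1305) x2=(-1.4425, 1.2306) x3=(1.6908, -0.7875)
step 10: x0=(1.3503, 0.5916) x1=(0.2808, 0.1433) x2=(-1.4620, 1.2280) x3=(1.6988, -0.7596)
step 11: x0=(1.3344, 0.6110) x1=(0.2867, 0.1561) x2=(-1.4813, 1.2254) x3=(1.7065, -0.7314)
step 12: x0=(1.3188, 0.6304) x1=(0.2925, 0.1687) x2=(-1.5005, 1.2227) x3=(1.7141, -0.7027)
step 13: x0=(1.3038, 0.6496) x1=(0.2980, 0.1811) x2=(-1.5195, 1.2199) x3=(1.7213, -0.6736)
step 14: x0=(1.2891, 0.6687) x1=(0.3033, 0.1934) x2=(-1.5383, 1.2171) x3=(1.7284, -0.6441)
step 15: x0=(1.2750, 0.6878) x1=(0.3083, 0.2055) x2=(-1.5570, 1.2142) x3=(1.7351, -0.6142)
step 16: x0=(1.2613, 0.7068) x1=(0.3131, 0.2175) x2=(-1.5755, 1.2113) x3=(1.7416, -0.5839)
step 17: x0=(1.2482, 0.7258) x1=(0.3177, 0.2293) x2=(-1.5939, 1.2083) x3=(1.7478, -0.5533)
step 18: x0=(1.2356, 0.7448) x1=(0.3220, 0.2409) x2=(-1.6122, 1.2052) x3=(1.7537, -0.5222)
step 19: x0=(1.2235, 0.7637) x1=(0.3261, 0.2523) x2=(-1.6302, 1.2021) x3=(1.7593, -0.4907)
step 20: x0=(1.2119, 0.7827) x1=(0.3299, 0.2635) x2=(-1.6482, 1.1990) x3=(1.7647, -0.4588)
step 21: x0=(1.2009, 0.8016) x1=(0.3335, 0.2744) x2=(-1.6659, 1.1958) x3=(1.7697, -0.4265)
step 22: x0=(1.1904, 0.8205) x1=(0.3368, 0.2852) x2=(-1.6836, 1.1926) x3=(1.7743, -0.3938)
step 23: x0=(1.1805, 0.8395) x1=(0.3399, 0.2958) x2=(-1.7010, 1.1893) x3=(1.7787, -0.3607)
step 24: x0=(1.1712, 0.8585) x1=(0.3427, 0.3061) x2=(-1.7184, 1.1860) x3=(1.7827, -0.3272)
step 25: x0=(1.1625, 0.8776) x1=(0.3453, 0.3161) x2=(-1.7356, 1.1826) x3=(1.7863, -0.2933)
step 26: x0=(1.1544, 0.8967) x1=(0.3477, 0.3259) x2=(-1.7526, 1.1792) x3=(1.7896, -0.2590)
step 27: x0=(1.1468, 0.9158) x1=(0.3498, 0.3355) x2=(-1.7695, 1.1758) x3=(1.7925, -0.2244)
step 28: x0=(1.1399, 0.9351) x1=(0.3517, 0.3448) x2=(-1.7862, 1.1723) x3=(1.7951, -0.1893)
step 29: x0=(1.1335, 0.9544) x1=(0.3534, 0.3539) x2=(-1.8029, 1.1688) x3=(1.7972, -0.1538)
step 30: x0=(1.1278, 0.9738) x1=(0.3548, 0.3627) x2=(-1.8193, 1.1652) x3=(1.7989, -0.1180)
step 31: x0=(1.1226, 0.9932) x1=(0.3561, 0.3712) x2=(-1.8357, 1.1617) x3=(1.8002, -0.0817)
step 32: x0=(1.1181, 1.0127) x1=(0.3571, 0.3795) x2=(-1.8519, 1.1581) x3=(1.8011, -0.0450)
step 33: x0=(1.1142, 1.0323) x1=(0.3579, 0.3875) x2=(-1.8679, 1.1544) x3=(1.8016, -0.0080)
step 34: x0=(1.1108, 1.0520) x1=(0.3586, 0.3952) x2=(-1.8838, 1.1508) x3=(1.8016, 0.0295)
step 35: x0=(1.1081, 1.0718) x1=(0.3590, 0.4027) x2=(-1.8996, 1.1471) x3=(1.8011, 0.0673)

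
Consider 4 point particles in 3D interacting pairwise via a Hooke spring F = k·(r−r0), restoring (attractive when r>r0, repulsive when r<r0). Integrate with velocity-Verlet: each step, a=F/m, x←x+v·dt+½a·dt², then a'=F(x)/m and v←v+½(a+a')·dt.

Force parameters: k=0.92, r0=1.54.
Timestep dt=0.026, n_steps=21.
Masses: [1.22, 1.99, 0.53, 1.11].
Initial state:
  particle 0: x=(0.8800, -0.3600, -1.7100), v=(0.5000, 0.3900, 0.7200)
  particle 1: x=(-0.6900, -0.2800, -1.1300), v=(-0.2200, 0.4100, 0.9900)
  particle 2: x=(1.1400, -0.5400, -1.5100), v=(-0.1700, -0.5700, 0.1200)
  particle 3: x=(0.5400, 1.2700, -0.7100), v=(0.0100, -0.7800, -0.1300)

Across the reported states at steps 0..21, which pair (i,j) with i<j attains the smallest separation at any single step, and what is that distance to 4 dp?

pair (0,2), distance 0.3663

step 0: x0=(0.8800, -0.3600, -1.7100) x1=(-0.6900, -0.2800, -1.1300) x2=(1.1400, -0.5400, -1.5100) x3=(0.5400, 1.2700, -0.7100)
step 1: x0=(0.8927, -0.3496, -1.6914) x1=(-0.6956, -0.2693, -1.1043) x2=(1.1358, -0.5548, -1.5064) x3=(0.5402, 1.2494, -0.7135)
step 2: x0=(0.9050, -0.3388, -1.6729) x1=(-0.7010, -0.2585, -1.0785) x2=(1.1319, -0.5699, -1.5017) x3=(0.5404, 1.2282, -0.7173)
step 3: x0=(0.9167, -0.3274, -1.6546) x1=(-0.7061, -0.2476, -1.0528) x2=(1.1282, -0.5852, -1.4961) x3=(0.5406, 1.2063, -0.7214)
step 4: x0=(0.9280, -0.3154, -1.6365) x1=(-0.7109, -0.2367, -1.0272) x2=(1.1248, -0.6008, -1.4895) x3=(0.5408, 1.1840, -0.7256)
step 5: x0=(0.9389, -0.3029, -1.6185) x1=(-0.7156, -0.2257, -1.0015) x2=(1.1215, -0.6169, -1.4821) x3=(0.5409, 1.1611, -0.7301)
step 6: x0=(0.9493, -0.2899, -1.6006) x1=(-0.7199, -0.2146, -0.9759) x2=(1.1182, -0.6335, -1.4739) x3=(0.5410, 1.1377, -0.7348)
step 7: x0=(0.9594, -0.2762, -1.5828) x1=(-0.7240, -0.2035, -0.9503) x2=(1.1148, -0.6507, -1.4650) x3=(0.5410, 1.1139, -0.7396)
step 8: x0=(0.9691, -0.2620, -1.5650) x1=(-0.7278, -0.1923, -0.9248) x2=(1.1113, -0.6685, -1.4553) x3=(0.5411, 1.0897, -0.7446)
step 9: x0=(0.9785, -0.2472, -1.5474) x1=(-0.7314, -0.1812, -0.8994) x2=(1.1076, -0.6868, -1.4451) x3=(0.5411, 1.0651, -0.7497)
step 10: x0=(0.9876, -0.2319, -1.5298) x1=(-0.7347, -0.1700, -0.8740) x2=(1.1037, -0.7057, -1.4342) x3=(0.5411, 1.0402, -0.7549)
step 11: x0=(0.9964, -0.2161, -1.5122) x1=(-0.7377, -0.1588, -0.8487) x2=(1.0994, -0.7253, -1.4228) x3=(0.5410, 1.0149, -0.7603)
step 12: x0=(1.0049, -0.1998, -1.4946) x1=(-0.7405, -0.1476, -0.8234) x2=(1.0946, -0.7454, -1.4108) x3=(0.5410, 0.9894, -0.7657)
step 13: x0=(1.0133, -0.1830, -1.4771) x1=(-0.7429, -0.1365, -0.7983) x2=(1.0895, -0.7660, -1.3984) x3=(0.5409, 0.9637, -0.7711)
step 14: x0=(1.0214, -0.1658, -1.4597) x1=(-0.7451, -0.1253, -0.7732) x2=(1.0838, -0.7872, -1.3855) x3=(0.5408, 0.9378, -0.7766)
step 15: x0=(1.0294, -0.1482, -1.4422) x1=(-0.7471, -0.1142, -0.7482) x2=(1.0775, -0.8088, -1.3722) x3=(0.5407, 0.9117, -0.7821)
step 16: x0=(1.0372, -0.1302, -1.4248) x1=(-0.7487, -0.1031, -0.7233) x2=(1.0707, -0.8308, -1.3584) x3=(0.5406, 0.8855, -0.7876)
step 17: x0=(1.0448, -0.1119, -1.4074) x1=(-0.7501, -0.0920, -0.6985) x2=(1.0633, -0.8533, -1.3443) x3=(0.5404, 0.8592, -0.7932)
step 18: x0=(1.0523, -0.0932, -1.3900) x1=(-0.7512, -0.0810, -0.6738) x2=(1.0553, -0.8761, -1.3297) x3=(0.5401, 0.8328, -0.7987)
step 19: x0=(1.0596, -0.0744, -1.3727) x1=(-0.7521, -0.0701, -0.6492) x2=(1.0466, -0.8992, -1.3148) x3=(0.5399, 0.8064, -0.8041)
step 20: x0=(1.0669, -0.0553, -1.3554) x1=(-0.7526, -0.0592, -0.6247) x2=(1.0373, -0.9225, -1.2995) x3=(0.5395, 0.7799, -0.8095)
step 21: x0=(1.0741, -0.0360, -1.3382) x1=(-0.7529, -0.0484, -0.6003) x2=(1.0272, -0.9460, -1.2839) x3=(0.5391, 0.7535, -0.8148)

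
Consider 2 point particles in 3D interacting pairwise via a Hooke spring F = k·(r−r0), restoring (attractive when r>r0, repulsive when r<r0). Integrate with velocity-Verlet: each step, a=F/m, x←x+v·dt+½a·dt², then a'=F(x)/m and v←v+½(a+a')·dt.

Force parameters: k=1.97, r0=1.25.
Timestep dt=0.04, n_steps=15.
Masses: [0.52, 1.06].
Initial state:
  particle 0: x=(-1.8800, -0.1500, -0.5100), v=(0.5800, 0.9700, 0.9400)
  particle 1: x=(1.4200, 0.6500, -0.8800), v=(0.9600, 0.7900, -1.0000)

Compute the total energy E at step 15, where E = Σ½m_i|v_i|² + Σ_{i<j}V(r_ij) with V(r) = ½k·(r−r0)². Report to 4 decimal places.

6.5231

step 0: x0=(-1.8800, -0.1500, -0.5100) x1=(1.4200, 0.6500, -0.8800)
step 1: x0=(-1.8505, -0.1097, -0.4731) x1=(1.4553, 0.6808, -0.9197)
step 2: x0=(-1.8082, -0.0663, -0.4379) x1=(1.4843, 0.7102, -0.9585)
step 3: x0=(-1.7532, -0.0199, -0.4048) x1=(1.5072, 0.7381, -0.9963)
step 4: x0=(-1.6858, 0.0294, -0.3739) x1=(1.5239, 0.7645, -1.0330)
step 5: x0=(-1.6062, 0.0814, -0.3455) x1=(1.5346, 0.7896, -1.0685)
step 6: x0=(-1.5147, 0.1362, -0.3198) x1=(1.5395, 0.8134, -1.1026)
step 7: x0=(-1.4119, 0.1934, -0.2971) x1=(1.5388, 0.8360, -1.1353)
step 8: x0=(-1.2983, 0.2530, -0.2773) x1=(1.5329, 0.8574, -1.1666)
step 9: x0=(-1.1747, 0.3148, -0.2608) x1=(1.5220, 0.8777, -1.1962)
step 10: x0=(-1.0417, 0.3785, -0.2475) x1=(1.5066, 0.8971, -1.2243)
step 11: x0=(-0.9002, 0.4439, -0.2374) x1=(1.4869, 0.9156, -1.2508)
step 12: x0=(-0.7512, 0.5108, -0.2306) x1=(1.4636, 0.9334, -1.2757)
step 13: x0=(-0.5954, 0.5790, -0.2269) x1=(1.4370, 0.9506, -1.2991)
step 14: x0=(-0.4340, 0.6482, -0.2263) x1=(1.4076, 0.9673, -1.3210)
step 15: x0=(-0.2678, 0.7183, -0.2284) x1=(1.3758, 0.9836, -1.3415)
step 0 velocities: v0=(0.5800, 0.9700, 0.9400) v1=(0.9600, 0.7900, -1.0000)
step 0: KE=1.9111, PE=4.6198, E=6.5309
step 15 velocities: v0=(4.2010, 1.7590, -0.0852) v1=(-0.8163, 0.4029, -0.4971)
step 15: KE=5.9651, PE=0.5580, E=6.5231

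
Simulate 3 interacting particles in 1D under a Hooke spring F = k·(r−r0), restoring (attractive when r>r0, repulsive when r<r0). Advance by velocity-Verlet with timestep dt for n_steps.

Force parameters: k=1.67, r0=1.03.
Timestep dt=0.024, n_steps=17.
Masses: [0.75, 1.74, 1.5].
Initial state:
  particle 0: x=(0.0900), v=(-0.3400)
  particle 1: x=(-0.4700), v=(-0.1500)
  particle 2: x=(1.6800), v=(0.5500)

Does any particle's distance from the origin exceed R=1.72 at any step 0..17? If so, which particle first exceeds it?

step 0: x0=(0.0900) x1=(-0.4700) x2=(1.6800)
step 1: x0=(0.0825) x1=(-0.4734) x2=(1.6927)
step 2: x0=(0.0764) x1=(-0.4765) x2=(1.7042)
step 3: x0=(0.0716) x1=(-0.4792) x2=(1.7147)
step 4: x0=(0.0682) x1=(-0.4815) x2=(1.7240)
step 5: x0=(0.0663) x1=(-0.4834) x2=(1.7321)
step 6: x0=(0.0658) x1=(-0.4849) x2=(1.7391)
step 7: x0=(0.0667) x1=(-0.4860) x2=(1.7449)
step 8: x0=(0.0690) x1=(-0.4868) x2=(1.7495)
step 9: x0=(0.0728) x1=(-0.4871) x2=(1.7529)
step 10: x0=(0.0781) x1=(-0.4870) x2=(1.7551)
step 11: x0=(0.0848) x1=(-0.4865) x2=(1.7562)
step 12: x0=(0.0928) x1=(-0.4856) x2=(1.7560)
step 13: x0=(0.1023) x1=(-0.4843) x2=(1.7547)
step 14: x0=(0.1132) x1=(-0.4825) x2=(1.7522)
step 15: x0=(0.1253) x1=(-0.4804) x2=(1.7485)
step 16: x0=(0.1388) x1=(-0.4778) x2=(1.7437)
step 17: x0=(0.1536) x1=(-0.4747) x2=(1.7377)

yes, particle 2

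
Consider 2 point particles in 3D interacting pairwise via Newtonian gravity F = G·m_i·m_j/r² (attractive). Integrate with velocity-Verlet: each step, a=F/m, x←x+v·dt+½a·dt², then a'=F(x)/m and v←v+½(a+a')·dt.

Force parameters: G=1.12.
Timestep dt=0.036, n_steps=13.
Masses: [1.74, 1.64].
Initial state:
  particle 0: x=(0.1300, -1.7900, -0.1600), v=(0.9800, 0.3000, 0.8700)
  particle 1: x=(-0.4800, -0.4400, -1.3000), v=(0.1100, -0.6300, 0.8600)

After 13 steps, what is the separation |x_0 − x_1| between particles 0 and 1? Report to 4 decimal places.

step 0: x0=(0.1300, -1.7900, -0.1600) x1=(-0.4800, -0.4400, -1.3000)
step 1: x0=(0.1652, -1.7790, -0.1289) x1=(-0.4759, -0.4629, -1.2688)
step 2: x0=(0.2001, -1.7674, -0.0982) x1=(-0.4716, -0.4864, -1.2372)
step 3: x0=(0.2348, -1.7554, -0.0679) x1=(-0.4670, -0.5104, -1.2051)
step 4: x0=(0.2692, -1.7429, -0.0381) x1=(-0.4621, -0.5349, -1.1725)
step 5: x0=(0.3033, -1.7299, -0.0088) x1=(-0.4569, -0.5599, -1.1395)
step 6: x0=(0.3371, -1.7164, 0.0201) x1=(-0.4514, -0.5854, -1.1059)
step 7: x0=(0.3705, -1.7025, 0.0485) x1=(-0.4455, -0.6114, -1.0719)
step 8: x0=(0.4036, -1.6880, 0.0764) x1=(-0.4392, -0.6380, -1.0373)
step 9: x0=(0.4364, -1.6731, 0.1039) x1=(-0.4325, -0.6650, -1.0023)
step 10: x0=(0.4687, -1.6578, 0.1308) x1=(-0.4254, -0.6925, -0.9666)
step 11: x0=(0.5006, -1.6420, 0.1572) x1=(-0.4179, -0.7205, -0.9305)
step 12: x0=(0.5321, -1.6257, 0.1831) x1=(-0.4099, -0.7490, -0.8937)
step 13: x0=(0.5631, -1.6090, 0.2084) x1=(-0.4014, -0.7779, -0.8564)

1.6597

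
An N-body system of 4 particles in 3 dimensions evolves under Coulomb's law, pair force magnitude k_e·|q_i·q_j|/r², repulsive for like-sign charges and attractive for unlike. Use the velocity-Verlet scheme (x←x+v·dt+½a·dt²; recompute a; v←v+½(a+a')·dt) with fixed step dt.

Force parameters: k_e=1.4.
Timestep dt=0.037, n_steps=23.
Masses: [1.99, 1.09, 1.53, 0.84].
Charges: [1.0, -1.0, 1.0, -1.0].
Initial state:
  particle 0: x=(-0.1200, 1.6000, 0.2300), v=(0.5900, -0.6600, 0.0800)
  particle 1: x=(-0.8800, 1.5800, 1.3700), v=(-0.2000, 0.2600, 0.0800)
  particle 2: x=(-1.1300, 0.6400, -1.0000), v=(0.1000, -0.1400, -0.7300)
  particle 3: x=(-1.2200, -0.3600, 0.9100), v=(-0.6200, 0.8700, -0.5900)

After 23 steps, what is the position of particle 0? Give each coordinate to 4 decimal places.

step 0: x0=(-0.1200, 1.6000, 0.2300) x1=(-0.8800, 1.5800, 1.3700) x2=(-1.1300, 0.6400, -1.0000) x3=(-1.2200, -0.3600, 0.9100)
step 1: x0=(-0.0983, 1.5756, 0.2333) x1=(-0.8871, 1.5898, 1.3725) x2=(-1.1264, 0.6347, -1.0269) x3=(-1.2429, -0.3278, 0.8878)
step 2: x0=(-0.0768, 1.5511, 0.2372) x1=(-0.8937, 1.5999, 1.3741) x2=(-1.1230, 0.6292, -1.0537) x3=(-1.2656, -0.2955, 0.8650)
step 3: x0=(-0.0555, 1.5267, 0.2418) x1=(-0.8996, 1.6103, 1.3749) x2=(-1.1198, 0.6234, -1.0802) x3=(-1.2882, -0.2633, 0.8414)
step 4: x0=(-0.0345, 1.5023, 0.2470) x1=(-0.9050, 1.6209, 1.3748) x2=(-1.1167, 0.6175, -1.1066) x3=(-1.3106, -0.2310, 0.8171)
step 5: x0=(-0.0137, 1.4778, 0.2528) x1=(-0.9098, 1.6318, 1.3740) x2=(-1.1139, 0.6113, -1.1328) x3=(-1.3329, -0.1987, 0.7920)
step 6: x0=(0.0067, 1.4534, 0.2591) x1=(-0.9139, 1.6430, 1.3724) x2=(-1.1113, 0.6049, -1.1588) x3=(-1.3549, -0.1664, 0.7662)
step 7: x0=(0.0270, 1.4290, 0.2660) x1=(-0.9175, 1.6544, 1.3701) x2=(-1.1088, 0.5984, -1.1846) x3=(-1.3767, -0.1340, 0.7396)
step 8: x0=(0.0469, 1.4046, 0.2735) x1=(-0.9204, 1.6660, 1.3671) x2=(-1.1066, 0.5917, -1.2102) x3=(-1.3982, -0.1017, 0.7121)
step 9: x0=(0.0665, 1.3802, 0.2815) x1=(-0.9228, 1.6778, 1.3635) x2=(-1.1046, 0.5849, -1.2357) x3=(-1.4195, -0.0694, 0.6839)
step 10: x0=(0.0858, 1.3559, 0.2901) x1=(-0.9245, 1.6898, 1.3593) x2=(-1.1027, 0.5779, -1.2608) x3=(-1.4404, -0.0371, 0.6549)
step 11: x0=(0.1048, 1.3316, 0.2991) x1=(-0.9255, 1.7019, 1.3546) x2=(-1.1011, 0.5708, -1.2858) x3=(-1.4611, -0.0049, 0.6251)
step 12: x0=(0.1235, 1.3073, 0.3086) x1=(-0.9260, 1.7142, 1.3492) x2=(-1.0997, 0.5635, -1.3106) x3=(-1.4815, 0.0273, 0.5944)
step 13: x0=(0.1418, 1.2830, 0.3186) x1=(-0.9258, 1.7266, 1.3434) x2=(-1.0984, 0.5561, -1.3351) x3=(-1.5015, 0.0594, 0.5629)
step 14: x0=(0.1598, 1.2588, 0.3290) x1=(-0.9249, 1.7392, 1.3371) x2=(-1.0974, 0.5487, -1.3594) x3=(-1.5212, 0.0915, 0.5305)
step 15: x0=(0.1774, 1.2347, 0.3398) x1=(-0.9235, 1.7518, 1.3303) x2=(-1.0966, 0.5411, -1.3835) x3=(-1.5404, 0.1235, 0.4972)
step 16: x0=(0.1947, 1.2106, 0.3511) x1=(-0.9213, 1.7645, 1.3231) x2=(-1.0959, 0.5334, -1.4073) x3=(-1.5593, 0.1554, 0.4631)
step 17: x0=(0.2116, 1.1866, 0.3627) x1=(-0.9186, 1.7773, 1.3155) x2=(-1.0955, 0.5257, -1.4309) x3=(-1.5778, 0.1871, 0.4282)
step 18: x0=(0.2282, 1.1626, 0.3747) x1=(-0.9152, 1.7901, 1.3075) x2=(-1.0953, 0.5179, -1.4542) x3=(-1.5959, 0.2188, 0.3923)
step 19: x0=(0.2443, 1.1388, 0.3871) x1=(-0.9111, 1.8030, 1.2992) x2=(-1.0953, 0.5101, -1.4772) x3=(-1.6135, 0.2503, 0.3556)
step 20: x0=(0.2601, 1.1151, 0.3998) x1=(-0.9065, 1.8159, 1.2905) x2=(-1.0955, 0.5021, -1.5000) x3=(-1.6308, 0.2816, 0.3181)
step 21: x0=(0.2755, 1.0914, 0.4129) x1=(-0.9012, 1.8287, 1.2815) x2=(-1.0959, 0.4942, -1.5225) x3=(-1.6475, 0.3127, 0.2796)
step 22: x0=(0.2906, 1.0679, 0.4262) x1=(-0.8952, 1.8416, 1.2723) x2=(-1.0965, 0.4862, -1.5447) x3=(-1.6639, 0.3437, 0.2403)
step 23: x0=(0.3053, 1.0445, 0.4398) x1=(-0.8886, 1.8544, 1.2628) x2=(-1.0973, 0.4782, -1.5666) x3=(-1.6797, 0.3744, 0.2001)

(0.3053, 1.0445, 0.4398)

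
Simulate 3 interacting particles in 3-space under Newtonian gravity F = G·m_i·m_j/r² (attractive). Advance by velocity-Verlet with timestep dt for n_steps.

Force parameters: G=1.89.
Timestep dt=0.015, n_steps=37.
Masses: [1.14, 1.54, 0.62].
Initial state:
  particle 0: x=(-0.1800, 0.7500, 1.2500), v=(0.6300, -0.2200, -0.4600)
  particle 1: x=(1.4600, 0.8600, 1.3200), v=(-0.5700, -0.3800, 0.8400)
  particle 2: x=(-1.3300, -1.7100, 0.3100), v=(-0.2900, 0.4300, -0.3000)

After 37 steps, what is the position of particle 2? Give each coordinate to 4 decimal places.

(-1.4499, -1.4185, 0.1664)

step 0: x0=(-0.1800, 0.7500, 1.2500) x1=(1.4600, 0.8600, 1.3200) x2=(-1.3300, -1.7100, 0.3100)
step 1: x0=(-0.1704, 0.7467, 1.2431) x1=(1.4514, 0.8543, 1.3326) x2=(-1.3343, -1.7035, 0.3055)
step 2: x0=(-0.1606, 0.7434, 1.2362) x1=(1.4425, 0.8486, 1.3452) x2=(-1.3386, -1.6969, 0.3011)
step 3: x0=(-0.1506, 0.7401, 1.2293) x1=(1.4335, 0.8428, 1.3577) x2=(-1.3428, -1.6903, 0.2966)
step 4: x0=(-0.1403, 0.7367, 1.2224) x1=(1.4242, 0.8370, 1.3703) x2=(-1.3470, -1.6836, 0.2922)
step 5: x0=(-0.1298, 0.7334, 1.2156) x1=(1.4148, 0.8312, 1.3828) x2=(-1.3511, -1.6768, 0.2879)
step 6: x0=(-0.1190, 0.7300, 1.2087) x1=(1.4051, 0.8254, 1.3953) x2=(-1.3551, -1.6699, 0.2836)
step 7: x0=(-0.1080, 0.7266, 1.2019) x1=(1.3953, 0.8195, 1.4078) x2=(-1.3591, -1.6629, 0.2793)
step 8: x0=(-0.0967, 0.7233, 1.1951) x1=(1.3852, 0.8136, 1.4202) x2=(-1.3630, -1.6559, 0.2750)
step 9: x0=(-0.0851, 0.7199, 1.1883) x1=(1.3748, 0.8077, 1.4326) x2=(-1.3669, -1.6488, 0.2708)
step 10: x0=(-0.0732, 0.7165, 1.1816) x1=(1.3643, 0.8018, 1.4449) x2=(-1.3707, -1.6416, 0.2666)
step 11: x0=(-0.0611, 0.7131, 1.1749) x1=(1.3535, 0.7959, 1.4572) x2=(-1.3745, -1.6343, 0.2624)
step 12: x0=(-0.0486, 0.7096, 1.1683) x1=(1.3425, 0.7899, 1.4695) x2=(-1.3782, -1.6270, 0.2582)
step 13: x0=(-0.0359, 0.7062, 1.1617) x1=(1.3312, 0.7839, 1.4817) x2=(-1.3818, -1.6196, 0.2541)
step 14: x0=(-0.0229, 0.7028, 1.1552) x1=(1.3197, 0.7779, 1.4938) x2=(-1.3854, -1.6121, 0.2501)
step 15: x0=(-0.0095, 0.6993, 1.1488) x1=(1.3079, 0.7718, 1.5059) x2=(-1.3889, -1.6045, 0.2460)
step 16: x0=(0.0042, 0.6959, 1.1424) x1=(1.2959, 0.7657, 1.5179) x2=(-1.3924, -1.5968, 0.2420)
step 17: x0=(0.0182, 0.6924, 1.1362) x1=(1.2836, 0.7596, 1.5298) x2=(-1.3958, -1.5891, 0.2381)
step 18: x0=(0.0325, 0.6890, 1.1300) x1=(1.2710, 0.7535, 1.5416) x2=(-1.3991, -1.5813, 0.2341)
step 19: x0=(0.0472, 0.6855, 1.1240) x1=(1.2581, 0.7474, 1.5533) x2=(-1.4024, -1.5734, 0.2302)
step 20: x0=(0.0623, 0.6820, 1.1180) x1=(1.2450, 0.7412, 1.5650) x2=(-1.4056, -1.5654, 0.2264)
step 21: x0=(0.0777, 0.6785, 1.1122) x1=(1.2315, 0.7350, 1.5765) x2=(-1.4087, -1.5574, 0.2226)
step 22: x0=(0.0935, 0.6750, 1.1066) x1=(1.2178, 0.7288, 1.5879) x2=(-1.4118, -1.5493, 0.2188)
step 23: x0=(0.1096, 0.6715, 1.1011) x1=(1.2037, 0.7225, 1.5991) x2=(-1.4148, -1.5411, 0.2150)
step 24: x0=(0.1262, 0.6680, 1.0958) x1=(1.1893, 0.7162, 1.6102) x2=(-1.4178, -1.5328, 0.2113)
step 25: x0=(0.1432, 0.6645, 1.0907) x1=(1.1746, 0.7099, 1.6212) x2=(-1.4207, -1.5245, 0.2076)
step 26: x0=(0.1606, 0.6610, 1.0858) x1=(1.1596, 0.7036, 1.6320) x2=(-1.4235, -1.5160, 0.2040)
step 27: x0=(0.1784, 0.6575, 1.0811) x1=(1.1442, 0.6972, 1.6426) x2=(-1.4262, -1.5075, 0.2004)
step 28: x0=(0.1966, 0.6539, 1.0767) x1=(1.1285, 0.6909, 1.6529) x2=(-1.4289, -1.4990, 0.1968)
step 29: x0=(0.2153, 0.6504, 1.0725) x1=(1.1124, 0.6845, 1.6631) x2=(-1.4315, -1.4903, 0.1933)
step 30: x0=(0.2344, 0.6468, 1.0687) x1=(1.0959, 0.6780, 1.6730) x2=(-1.4340, -1.4816, 0.1898)
step 31: x0=(0.2540, 0.6433, 1.0652) x1=(1.0791, 0.6716, 1.6827) x2=(-1.4365, -1.4728, 0.1863)
step 32: x0=(0.2741, 0.6397, 1.0620) x1=(1.0619, 0.6651, 1.6921) x2=(-1.4389, -1.4640, 0.1829)
step 33: x0=(0.2947, 0.6362, 1.0592) x1=(1.0443, 0.6586, 1.7012) x2=(-1.4412, -1.4550, 0.1795)
step 34: x0=(0.3157, 0.6326, 1.0569) x1=(1.0263, 0.6521, 1.7099) x2=(-1.4435, -1.4460, 0.1762)
step 35: x0=(0.3373, 0.6290, 1.0550) x1=(1.0080, 0.6455, 1.7183) x2=(-1.4457, -1.4369, 0.1729)
step 36: x0=(0.3593, 0.6254, 1.0537) x1=(0.9892, 0.6389, 1.7263) x2=(-1.4478, -1.4277, 0.1696)
step 37: x0=(0.3819, 0.6218, 1.0529) x1=(0.9700, 0.6323, 1.7339) x2=(-1.4499, -1.4185, 0.1664)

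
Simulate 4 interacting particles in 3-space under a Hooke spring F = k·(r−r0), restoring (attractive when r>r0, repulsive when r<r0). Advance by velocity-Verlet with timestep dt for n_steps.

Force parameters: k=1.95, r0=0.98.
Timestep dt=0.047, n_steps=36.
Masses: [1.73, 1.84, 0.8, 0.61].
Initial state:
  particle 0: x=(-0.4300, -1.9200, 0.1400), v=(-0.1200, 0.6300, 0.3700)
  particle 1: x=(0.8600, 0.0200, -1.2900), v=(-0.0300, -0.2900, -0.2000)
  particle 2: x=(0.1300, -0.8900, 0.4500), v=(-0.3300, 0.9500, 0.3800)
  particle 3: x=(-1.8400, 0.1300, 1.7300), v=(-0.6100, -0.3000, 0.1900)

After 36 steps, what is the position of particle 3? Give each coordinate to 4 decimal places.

(0.3614, -0.3836, -0.6308)

step 0: x0=(-0.4300, -1.9200, 0.1400) x1=(0.8600, 0.0200, -1.2900) x2=(0.1300, -0.8900, 0.4500) x3=(-1.8400, 0.1300, 1.7300)
step 1: x0=(-0.4356, -1.8869, 0.1576) x1=(0.8548, 0.0044, -1.2946) x2=(0.1120, -0.8429, 0.4673) x3=(-1.8538, 0.1085, 1.7243)
step 2: x0=(-0.4413, -1.8470, 0.1757) x1=(0.8419, -0.0148, -1.2894) x2=(0.0890, -0.7913, 0.4834) x3=(-1.8380, 0.0731, 1.6897)
step 3: x0=(-0.4470, -1.8005, 0.1941) x1=(0.8214, -0.0376, -1.2746) x2=(0.0615, -0.7359, 0.4980) x3=(-1.7934, 0.0247, 1.6271)
step 4: x0=(-0.4525, -1.7479, 0.2126) x1=(0.7936, -0.0637, -1.2504) x2=(0.0298, -0.6772, 0.5108) x3=(-1.7213, -0.0353, 1.5382)
step 5: x0=(-0.4579, -1.6896, 0.2310) x1=(0.7587, -0.0929, -1.2171) x2=(-0.0054, -0.6162, 0.5214) x3=(-1.6240, -0.1053, 1.4251)
step 6: x0=(-0.4628, -1.6262, 0.2490) x1=(0.7171, -0.1250, -1.1753) x2=(-0.0432, -0.5534, 0.5294) x3=(-1.5042, -0.1834, 1.2905)
step 7: x0=(-0.4673, -1.5582, 0.2665) x1=(0.6694, -0.1598, -1.1255) x2=(-0.0828, -0.4896, 0.5344) x3=(-1.3651, -0.2676, 1.1375)
step 8: x0=(-0.4709, -1.4863, 0.2831) x1=(0.6161, -0.1970, -1.0684) x2=(-0.1229, -0.4256, 0.5360) x3=(-1.2106, -0.3560, 0.9696)
step 9: x0=(-0.4736, -1.4113, 0.2985) x1=(0.5578, -0.2363, -1.0048) x2=(-0.1625, -0.3617, 0.5338) x3=(-1.0446, -0.4466, 0.7902)
step 10: x0=(-0.4752, -1.3340, 0.3126) x1=(0.4954, -0.2774, -0.9356) x2=(-0.2003, -0.2983, 0.5280) x3=(-0.8715, -0.5376, 0.6026)
step 11: x0=(-0.4755, -1.2552, 0.3252) x1=(0.4296, -0.3201, -0.8618) x2=(-0.2355, -0.2349, 0.5187) x3=(-0.6952, -0.6281, 0.4097)
step 12: x0=(-0.4745, -1.1760, 0.3364) x1=(0.3611, -0.3640, -0.7842) x2=(-0.2680, -0.1708, 0.5070) x3=(-0.5181, -0.7172, 0.2127)
step 13: x0=(-0.4725, -1.0969, 0.3468) x1=(0.2908, -0.4087, -0.7040) x2=(-0.2989, -0.1061, 0.4937) x3=(-0.3403, -0.8040, 0.0117)
step 14: x0=(-0.4702, -1.0181, 0.3574) x1=(0.2194, -0.4538, -0.6221) x2=(-0.3288, -0.0414, 0.4790) x3=(-0.1614, -0.8891, -0.1926)
step 15: x0=(-0.4679, -0.9390, 0.3680) x1=(0.1476, -0.4987, -0.5393) x2=(-0.3580, 0.0222, 0.4624) x3=(0.0176, -0.9742, -0.3974)
step 16: x0=(-0.4654, -0.8597, 0.3784) x1=(0.0755, -0.5425, -0.4560) x2=(-0.3860, 0.0837, 0.4434) x3=(0.1953, -1.0603, -0.6000)
step 17: x0=(-0.4626, -0.7805, 0.3882) x1=(0.0030, -0.5851, -0.3719) x2=(-0.4123, 0.1423, 0.4213) x3=(0.3711, -1.1458, -0.7991)
step 18: x0=(-0.4591, -0.7019, 0.3971) x1=(-0.0697, -0.6271, -0.2874) x2=(-0.4361, 0.1972, 0.3953) x3=(0.5428, -1.2268, -0.9918)
step 19: x0=(-0.4548, -0.6240, 0.4048) x1=(-0.1422, -0.6690, -0.2033) x2=(-0.4567, 0.2476, 0.3646) x3=(0.7069, -1.3001, -1.1740)
step 20: x0=(-0.4492, -0.5473, 0.4112) x1=(-0.2139, -0.7111, -0.1204) x2=(-0.4734, 0.2929, 0.3285) x3=(0.8598, -1.3628, -1.3415)
step 21: x0=(-0.4421, -0.4718, 0.4159) x1=(-0.2842, -0.7538, -0.0393) x2=(-0.4853, 0.3326, 0.2863) x3=(0.9980, -1.4126, -1.4906)
step 22: x0=(-0.4331, -0.3977, 0.4185) x1=(-0.3527, -0.7974, 0.0393) x2=(-0.4918, 0.3660, 0.2373) x3=(1.1183, -1.4478, -1.6177)
step 23: x0=(-0.4217, -0.3250, 0.4188) x1=(-0.4191, -0.8422, 0.1150) x2=(-0.4923, 0.3928, 0.1812) x3=(1.2178, -1.4669, -1.7199)
step 24: x0=(-0.4075, -0.2538, 0.4161) x1=(-0.4832, -0.8880, 0.1877) x2=(-0.4865, 0.4123, 0.1175) x3=(1.2942, -1.4688, -1.7948)
step 25: x0=(-0.3903, -0.1846, 0.4102) x1=(-0.5448, -0.9346, 0.2572) x2=(-0.4742, 0.4243, 0.0463) x3=(1.3456, -1.4530, -1.8408)
step 26: x0=(-0.3699, -0.1176, 0.4009) x1=(-0.6034, -0.9815, 0.3232) x2=(-0.4554, 0.4283, -0.0325) x3=(1.3709, -1.4195, -1.8568)
step 27: x0=(-0.3465, -0.0531, 0.3881) x1=(-0.6589, -1.0282, 0.3855) x2=(-0.4302, 0.4242, -0.1183) x3=(1.3695, -1.3686, -1.8427)
step 28: x0=(-0.3201, 0.0085, 0.3721) x1=(-0.7110, -1.0741, 0.4438) x2=(-0.3990, 0.4115, -0.2106) x3=(1.3414, -1.3010, -1.7988)
step 29: x0=(-0.2909, 0.0671, 0.3530) x1=(-0.7593, -1.1186, 0.4979) x2=(-0.3625, 0.3904, -0.3082) x3=(1.2874, -1.2181, -1.7264)
step 30: x0=(-0.2594, 0.1226, 0.3311) x1=(-0.8038, -1.1610, 0.5475) x2=(-0.3213, 0.3607, -0.4100) x3=(1.2089, -1.1214, -1.6273)
step 31: x0=(-0.2258, 0.1751, 0.3066) x1=(-0.8442, -1.2007, 0.5926) x2=(-0.2765, 0.3226, -0.5142) x3=(1.1076, -1.0130, -1.5038)
step 32: x0=(-0.1908, 0.2244, 0.2801) x1=(-0.8804, -1.2372, 0.6328) x2=(-0.2293, 0.2766, -0.6192) x3=(0.9862, -0.8952, -1.3588)
step 33: x0=(-0.1548, 0.2706, 0.2517) x1=(-0.9123, -1.2699, 0.6682) x2=(-0.1808, 0.2234, -0.7229) x3=(0.8474, -0.7704, -1.1958)
step 34: x0=(-0.1183, 0.3137, 0.2219) x1=(-0.9399, -1.2983, 0.6987) x2=(-0.1326, 0.1639, -0.8234) x3=(0.6947, -0.6417, -1.0180)
step 35: x0=(-0.0819, 0.3538, 0.1911) x1=(-0.9632, -1.3221, 0.7241) x2=(-0.0861, 0.0994, -0.9190) x3=(0.5315, -0.5117, -0.8288)
step 36: x0=(-0.0461, 0.3911, 0.1597) x1=(-0.9822, -1.3409, 0.7447) x2=(-0.0427, 0.0309, -1.0087) x3=(0.3614, -0.3836, -0.6308)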